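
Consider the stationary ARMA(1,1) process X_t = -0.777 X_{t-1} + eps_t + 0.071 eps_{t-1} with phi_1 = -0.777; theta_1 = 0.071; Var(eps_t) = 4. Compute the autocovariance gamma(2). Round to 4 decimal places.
\gamma(2) = 5.2318

Multiply the model equation by X_{t-k} and take expectations. With theta_0 = psi_0 = 1 and psi_j the MA(infinity) weights, this gives
  gamma(k) - sum_i phi_i gamma(k-i) = c_k,
  c_k = sigma^2 * sum_{j=k..q} theta_j psi_{j-k}   (c_k = 0 for k > q),
using gamma(-m) = gamma(m).
psi-weights needed (psi_j = theta_j + sum_i phi_i psi_{j-i}):
  psi_1 = theta_1 + phi_1 = 0.071 + (-0.777) = -0.706
Right-hand sides:
  c_0 = sigma^2 (1 + theta_1 psi_1) = 4 * (1 + (0.071)(-0.706)) = 4 * 0.949874 = 3.799496
  c_1 = sigma^2 theta_1 = 4 * (0.071) = 0.284
  c_2 = 0
Equations for k = 0 and k = 1 (AR order 1):
  gamma(0) = phi_1 gamma(1) + c_0
  gamma(1) = phi_1 gamma(0) + c_1
Substituting the second into the first: gamma(0) (1 - phi_1^2) = c_0 + phi_1 c_1, so
  gamma(0) = (c_0 + phi_1 c_1) / (1 - phi_1^2) = (3.799496 + (-0.777)(0.284)) / (1 - (-0.777)^2) = 3.578828 / 0.396271 = 9.031264.
  gamma(1) = phi_1 gamma(0) + c_1 = (-0.777)(9.031264) + (0.284) = -6.733292.
For k = 2 (> q): gamma(2) = phi_1 gamma(1) = (-0.777)(-6.733292) = 5.231768.
Therefore gamma(2) = 5.2318 (to 4 decimal places).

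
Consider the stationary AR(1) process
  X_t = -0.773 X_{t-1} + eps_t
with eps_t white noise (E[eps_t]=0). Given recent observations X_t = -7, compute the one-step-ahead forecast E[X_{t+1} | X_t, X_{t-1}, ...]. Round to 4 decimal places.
E[X_{t+1} \mid \mathcal F_t] = 5.4110

For an AR(p) model X_t = c + sum_i phi_i X_{t-i} + eps_t, the
one-step-ahead conditional mean is
  E[X_{t+1} | X_t, ...] = c + sum_i phi_i X_{t+1-i}.
Substitute known values:
  E[X_{t+1} | ...] = (-0.773) * (-7)
                   = 5.4110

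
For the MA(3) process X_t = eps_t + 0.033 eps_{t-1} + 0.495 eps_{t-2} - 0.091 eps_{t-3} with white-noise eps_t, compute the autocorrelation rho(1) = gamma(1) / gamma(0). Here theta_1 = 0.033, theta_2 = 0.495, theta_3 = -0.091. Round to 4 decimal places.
\rho(1) = 0.0034

For an MA(q) process with theta_0 = 1, the autocovariance is
  gamma(k) = sigma^2 * sum_{i=0..q-k} theta_i * theta_{i+k},
and rho(k) = gamma(k) / gamma(0). Sigma^2 cancels.
  numerator   = (1)*(0.033) + (0.033)*(0.495) + (0.495)*(-0.091) = 0.00429.
  denominator = (1)^2 + (0.033)^2 + (0.495)^2 + (-0.091)^2 = 1.254395.
  rho(1) = 0.00429 / 1.254395 = 0.0034.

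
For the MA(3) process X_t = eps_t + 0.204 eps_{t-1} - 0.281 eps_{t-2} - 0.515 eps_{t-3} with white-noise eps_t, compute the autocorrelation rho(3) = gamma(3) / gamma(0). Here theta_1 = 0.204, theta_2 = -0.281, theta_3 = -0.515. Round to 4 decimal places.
\rho(3) = -0.3716

For an MA(q) process with theta_0 = 1, the autocovariance is
  gamma(k) = sigma^2 * sum_{i=0..q-k} theta_i * theta_{i+k},
and rho(k) = gamma(k) / gamma(0). Sigma^2 cancels.
  numerator   = (1)*(-0.515) = -0.515.
  denominator = (1)^2 + (0.204)^2 + (-0.281)^2 + (-0.515)^2 = 1.385802.
  rho(3) = -0.515 / 1.385802 = -0.3716.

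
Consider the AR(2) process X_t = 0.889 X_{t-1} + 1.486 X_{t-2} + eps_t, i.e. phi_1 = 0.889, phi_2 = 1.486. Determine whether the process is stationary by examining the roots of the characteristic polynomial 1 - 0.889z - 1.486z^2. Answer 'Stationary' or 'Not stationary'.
\text{Not stationary}

The AR(p) characteristic polynomial is P(z) = 1 - 0.889z - 1.486z^2.
Stationarity requires all roots to lie outside the unit circle, i.e. |z| > 1 for every root.
Set 1 + (-0.889) z + (-1.486) z^2 = 0, i.e. a z^2 + b z + c = 0 with a = -1.486, b = -0.889, c = 1.
Discriminant D = b^2 - 4ac = (-0.889)^2 - 4*(-1.486)*1 = 0.790321 - (-5.944) = 6.734321.
D >= 0, so the roots are real: z = (-b +/- sqrt(D)) / (2a) = (0.889 +/- 2.595057) / (-2.972).
  z_1 = (0.889 + 2.595057) / (-2.972) = -1.1723,   |z_1| = 1.1723.
  z_2 = (0.889 - 2.595057) / (-2.972) = 0.574,   |z_2| = 0.574.
Moduli of all roots: 1.1723, 0.5740.
All moduli strictly greater than 1? No.
Verdict: Not stationary.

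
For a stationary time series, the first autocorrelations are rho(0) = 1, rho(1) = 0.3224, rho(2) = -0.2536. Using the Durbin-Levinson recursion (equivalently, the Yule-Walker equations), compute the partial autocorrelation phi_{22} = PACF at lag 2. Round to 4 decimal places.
\phi_{22} = -0.3990

The PACF at lag k is phi_{kk}, the last component of the solution
to the Yule-Walker system G_k phi = r_k where
  (G_k)_{ij} = rho(|i - j|), (r_k)_i = rho(i), i,j = 1..k.
Equivalently, Durbin-Levinson gives phi_{kk} iteratively:
  phi_{11} = rho(1)
  phi_{kk} = [rho(k) - sum_{j=1..k-1} phi_{k-1,j} rho(k-j)]
            / [1 - sum_{j=1..k-1} phi_{k-1,j} rho(j)],
  phi_{k,j} = phi_{k-1,j} - phi_{kk} phi_{k-1,k-j},  j = 1..k-1.
Step k = 1:
  phi_11 = rho(1) = 0.3224.
Step k = 2:
  phi_22 = [rho(2) - phi_11 rho(1)] / [1 - phi_11 rho(1)] = [-0.2536 - (0.3224)(0.3224)] / [1 - (0.3224)(0.3224)]
         = -0.35754176 / 0.89605824 = -0.399.
Therefore phi_{22} = -0.3990.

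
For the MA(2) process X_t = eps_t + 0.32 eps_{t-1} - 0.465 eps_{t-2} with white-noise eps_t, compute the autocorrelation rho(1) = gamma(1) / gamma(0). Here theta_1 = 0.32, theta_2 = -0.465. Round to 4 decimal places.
\rho(1) = 0.1298

For an MA(q) process with theta_0 = 1, the autocovariance is
  gamma(k) = sigma^2 * sum_{i=0..q-k} theta_i * theta_{i+k},
and rho(k) = gamma(k) / gamma(0). Sigma^2 cancels.
  numerator   = (1)*(0.32) + (0.32)*(-0.465) = 0.1712.
  denominator = (1)^2 + (0.32)^2 + (-0.465)^2 = 1.318625.
  rho(1) = 0.1712 / 1.318625 = 0.1298.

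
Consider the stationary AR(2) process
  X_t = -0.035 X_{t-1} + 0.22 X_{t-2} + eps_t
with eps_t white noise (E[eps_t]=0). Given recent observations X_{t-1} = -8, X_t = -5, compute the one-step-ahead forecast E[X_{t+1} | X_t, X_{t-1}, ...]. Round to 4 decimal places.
E[X_{t+1} \mid \mathcal F_t] = -1.5850

For an AR(p) model X_t = c + sum_i phi_i X_{t-i} + eps_t, the
one-step-ahead conditional mean is
  E[X_{t+1} | X_t, ...] = c + sum_i phi_i X_{t+1-i}.
Substitute known values:
  E[X_{t+1} | ...] = (-0.035) * (-5) + (0.22) * (-8)
                   = -1.5850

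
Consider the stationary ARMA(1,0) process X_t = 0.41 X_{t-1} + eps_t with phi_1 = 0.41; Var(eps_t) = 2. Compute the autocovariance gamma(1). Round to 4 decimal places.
\gamma(1) = 0.9857

Multiply the model equation by X_{t-k} and take expectations. With theta_0 = psi_0 = 1 and psi_j the MA(infinity) weights, this gives
  gamma(k) - sum_i phi_i gamma(k-i) = c_k,
  c_k = sigma^2 * sum_{j=k..q} theta_j psi_{j-k}   (c_k = 0 for k > q),
using gamma(-m) = gamma(m).
Pure AR (q = 0): c_0 = sigma^2 = 2, c_k = 0 for k >= 1.
Equations for k = 0 and k = 1 (AR order 1):
  gamma(0) = phi_1 gamma(1) + c_0
  gamma(1) = phi_1 gamma(0) + c_1
Substituting the second into the first: gamma(0) (1 - phi_1^2) = c_0 + phi_1 c_1, so
  gamma(0) = c_0 / (1 - phi_1^2) = 2 / (1 - (0.41)^2) = 2 / 0.8319 = 2.404135.
  gamma(1) = phi_1 gamma(0) = (0.41)(2.404135) = 0.985695.
Therefore gamma(1) = 0.9857 (to 4 decimal places).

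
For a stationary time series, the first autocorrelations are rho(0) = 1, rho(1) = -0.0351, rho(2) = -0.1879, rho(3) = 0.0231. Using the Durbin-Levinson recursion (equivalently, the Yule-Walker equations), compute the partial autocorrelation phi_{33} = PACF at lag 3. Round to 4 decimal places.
\phi_{33} = 0.0089

The PACF at lag k is phi_{kk}, the last component of the solution
to the Yule-Walker system G_k phi = r_k where
  (G_k)_{ij} = rho(|i - j|), (r_k)_i = rho(i), i,j = 1..k.
Equivalently, Durbin-Levinson gives phi_{kk} iteratively:
  phi_{11} = rho(1)
  phi_{kk} = [rho(k) - sum_{j=1..k-1} phi_{k-1,j} rho(k-j)]
            / [1 - sum_{j=1..k-1} phi_{k-1,j} rho(j)],
  phi_{k,j} = phi_{k-1,j} - phi_{kk} phi_{k-1,k-j},  j = 1..k-1.
Step k = 1:
  phi_11 = rho(1) = -0.0351.
Step k = 2:
  phi_22 = [rho(2) - phi_11 rho(1)] / [1 - phi_11 rho(1)] = [-0.1879 - (-0.0351)(-0.0351)] / [1 - (-0.0351)(-0.0351)]
         = -0.18913201 / 0.99876799 = -0.189365.
  Update: phi_21 = phi_11 - phi_22 phi_11 = -0.0351 - (-0.189365)(-0.0351) = -0.041747.
Step k = 3:
  phi_33 = [rho(3) - phi_21 rho(2) - phi_22 rho(1)] / [1 - phi_21 rho(1) - phi_22 rho(2)]
    numerator   = 0.0231 - (-0.041747)(-0.1879) - (-0.189365)(-0.0351) = 0.00860907
    denominator = 1 - (-0.041747)(-0.0351) - (-0.189365)(-0.1879) = 0.96295295
  phi_33 = 0.00860907 / 0.96295295 = 0.0089.
Therefore phi_{33} = 0.0089.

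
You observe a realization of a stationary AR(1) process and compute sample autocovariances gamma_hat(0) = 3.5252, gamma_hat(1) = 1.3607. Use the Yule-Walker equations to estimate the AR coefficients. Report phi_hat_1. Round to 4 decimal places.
\hat\phi_{1} = 0.3860

The Yule-Walker equations for an AR(p) process read, in matrix form,
  Gamma_p phi = r_p,   with   (Gamma_p)_{ij} = gamma(|i - j|),
                       (r_p)_i = gamma(i),   i,j = 1..p.
Substitute the sample gammas (Toeplitz matrix and right-hand side of size 1):
  Gamma_p = [[3.5252]]
  r_p     = [1.3607]
With p = 1 this is the single equation gamma(0) phi_1 = gamma(1):
  phi_hat_1 = gamma(1) / gamma(0) = 1.3607 / 3.5252 = 0.3860.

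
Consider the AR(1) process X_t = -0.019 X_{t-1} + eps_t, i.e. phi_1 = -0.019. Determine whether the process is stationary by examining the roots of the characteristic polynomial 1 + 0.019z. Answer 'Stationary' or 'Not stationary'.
\text{Stationary}

The AR(p) characteristic polynomial is P(z) = 1 + 0.019z.
Stationarity requires all roots to lie outside the unit circle, i.e. |z| > 1 for every root.
This is linear in z: 1 + (0.019) z = 0  =>  z = -1/(0.019) = -52.631579,  |z| = 52.631579.
Moduli of all roots: 52.6316.
All moduli strictly greater than 1? Yes.
Verdict: Stationary.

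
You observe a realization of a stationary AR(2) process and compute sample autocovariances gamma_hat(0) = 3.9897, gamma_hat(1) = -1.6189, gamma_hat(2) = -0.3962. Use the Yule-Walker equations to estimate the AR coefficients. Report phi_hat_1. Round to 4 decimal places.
\hat\phi_{1} = -0.5340

The Yule-Walker equations for an AR(p) process read, in matrix form,
  Gamma_p phi = r_p,   with   (Gamma_p)_{ij} = gamma(|i - j|),
                       (r_p)_i = gamma(i),   i,j = 1..p.
Substitute the sample gammas (Toeplitz matrix and right-hand side of size 2):
  Gamma_p = [[3.9897, -1.6189], [-1.6189, 3.9897]]
  r_p     = [-1.6189, -0.3962]
Written out:
  3.9897 phi_1 - 1.6189 phi_2 = -1.6189
  -1.6189 phi_1 + 3.9897 phi_2 = -0.3962
Solve by Cramer's rule:
  det = gamma(0)^2 - gamma(1)^2 = (3.9897)^2 - (-1.6189)^2 = 15.91770609 - 2.62083721 = 13.29686888
  phi_hat_1 = [gamma(1) gamma(0) - gamma(1) gamma(2)] / det = [(-1.6189)(3.9897) - (-1.6189)(-0.3962)] / 13.29686888 = -7.10033351 / 13.29686888 = -0.534
  phi_hat_2 = [gamma(0) gamma(2) - gamma(1)^2] / det = [(3.9897)(-0.3962) - (-1.6189)^2] / 13.29686888 = -4.20155635 / 13.29686888 = -0.316
So phi_hat = [-0.5340, -0.3160].
Therefore phi_hat_1 = -0.5340.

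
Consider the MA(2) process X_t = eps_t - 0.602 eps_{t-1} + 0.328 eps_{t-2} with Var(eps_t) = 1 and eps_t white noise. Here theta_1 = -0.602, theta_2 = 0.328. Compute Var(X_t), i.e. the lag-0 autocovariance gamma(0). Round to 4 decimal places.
\gamma(0) = 1.4700

For an MA(q) process X_t = eps_t + sum_i theta_i eps_{t-i} with
Var(eps_t) = sigma^2, the variance is
  gamma(0) = sigma^2 * (1 + sum_i theta_i^2).
  sum_i theta_i^2 = (-0.602)^2 + (0.328)^2 = 0.362404 + 0.107584 = 0.469988.
  gamma(0) = 1 * (1 + 0.469988) = 1 * 1.469988 = 1.469988, which rounds to 1.4700.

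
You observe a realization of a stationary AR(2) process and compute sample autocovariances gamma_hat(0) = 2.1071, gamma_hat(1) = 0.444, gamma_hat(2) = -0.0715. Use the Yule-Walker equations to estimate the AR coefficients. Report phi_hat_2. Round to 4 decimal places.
\hat\phi_{2} = -0.0820

The Yule-Walker equations for an AR(p) process read, in matrix form,
  Gamma_p phi = r_p,   with   (Gamma_p)_{ij} = gamma(|i - j|),
                       (r_p)_i = gamma(i),   i,j = 1..p.
Substitute the sample gammas (Toeplitz matrix and right-hand side of size 2):
  Gamma_p = [[2.1071, 0.444], [0.444, 2.1071]]
  r_p     = [0.444, -0.0715]
Written out:
  2.1071 phi_1 + 0.444 phi_2 = 0.444
  0.444 phi_1 + 2.1071 phi_2 = -0.0715
Solve by Cramer's rule:
  det = gamma(0)^2 - gamma(1)^2 = (2.1071)^2 - (0.444)^2 = 4.43987041 - 0.197136 = 4.24273441
  phi_hat_1 = [gamma(1) gamma(0) - gamma(1) gamma(2)] / det = [(0.444)(2.1071) - (0.444)(-0.0715)] / 4.24273441 = 0.9672984 / 4.24273441 = 0.228
  phi_hat_2 = [gamma(0) gamma(2) - gamma(1)^2] / det = [(2.1071)(-0.0715) - (0.444)^2] / 4.24273441 = -0.34779365 / 4.24273441 = -0.082
So phi_hat = [0.2280, -0.0820].
Therefore phi_hat_2 = -0.0820.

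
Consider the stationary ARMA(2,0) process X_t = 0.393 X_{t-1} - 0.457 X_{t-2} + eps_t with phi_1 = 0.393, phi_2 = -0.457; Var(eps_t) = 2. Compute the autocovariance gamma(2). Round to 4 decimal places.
\gamma(2) = -0.9569

Multiply the model equation by X_{t-k} and take expectations. With theta_0 = psi_0 = 1 and psi_j the MA(infinity) weights, this gives
  gamma(k) - sum_i phi_i gamma(k-i) = c_k,
  c_k = sigma^2 * sum_{j=k..q} theta_j psi_{j-k}   (c_k = 0 for k > q),
using gamma(-m) = gamma(m).
Pure AR (q = 0): c_0 = sigma^2 = 2, c_k = 0 for k >= 1.
Equations for k = 0, 1, 2 (AR order 2, c_2 = 0):
  (E0) gamma(0) = phi_1 gamma(1) + phi_2 gamma(2) + c_0
  (E1) gamma(1) = phi_1 gamma(0) + phi_2 gamma(1) + c_1
  (E2) gamma(2) = phi_1 gamma(1) + phi_2 gamma(0)
From (E1): gamma(1) = A gamma(0) + B with
  A = phi_1 / (1 - phi_2) = 0.393 / 1.457 = 0.269732,   B = c_1 / (1 - phi_2) = 0 / 1.457 = 0.
Insert (E2) into (E0): gamma(0) (1 - phi_2^2) = phi_1 (1 + phi_2) gamma(1) + c_0.
  phi_1 (1 + phi_2) = (0.393)(0.543) = 0.213399,   1 - phi_2^2 = 0.791151.
Replace gamma(1) by A gamma(0) + B and collect gamma(0):
  gamma(0) [0.791151 - (0.213399)(0.269732)] = c_0 = 2
  gamma(0) * 0.73359 = 2
  gamma(0) = 2 / 0.73359 = 2.726317.
  gamma(1) = A gamma(0) = (0.269732)(2.726317) = 0.735376.
  gamma(2) = phi_1 gamma(1) + phi_2 gamma(0) = (0.393)(0.735376) + (-0.457)(2.726317) = -0.956924.
Therefore gamma(2) = -0.9569 (to 4 decimal places).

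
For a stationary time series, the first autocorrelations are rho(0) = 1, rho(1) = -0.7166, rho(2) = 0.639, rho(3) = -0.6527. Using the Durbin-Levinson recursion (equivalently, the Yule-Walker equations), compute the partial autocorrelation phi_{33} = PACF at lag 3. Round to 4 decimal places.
\phi_{33} = -0.2820

The PACF at lag k is phi_{kk}, the last component of the solution
to the Yule-Walker system G_k phi = r_k where
  (G_k)_{ij} = rho(|i - j|), (r_k)_i = rho(i), i,j = 1..k.
Equivalently, Durbin-Levinson gives phi_{kk} iteratively:
  phi_{11} = rho(1)
  phi_{kk} = [rho(k) - sum_{j=1..k-1} phi_{k-1,j} rho(k-j)]
            / [1 - sum_{j=1..k-1} phi_{k-1,j} rho(j)],
  phi_{k,j} = phi_{k-1,j} - phi_{kk} phi_{k-1,k-j},  j = 1..k-1.
Step k = 1:
  phi_11 = rho(1) = -0.7166.
Step k = 2:
  phi_22 = [rho(2) - phi_11 rho(1)] / [1 - phi_11 rho(1)] = [0.639 - (-0.7166)(-0.7166)] / [1 - (-0.7166)(-0.7166)]
         = 0.12548444 / 0.48648444 = 0.257941.
  Update: phi_21 = phi_11 - phi_22 phi_11 = -0.7166 - (0.257941)(-0.7166) = -0.531759.
Step k = 3:
  phi_33 = [rho(3) - phi_21 rho(2) - phi_22 rho(1)] / [1 - phi_21 rho(1) - phi_22 rho(2)]
    numerator   = -0.6527 - (-0.531759)(0.639) - (0.257941)(-0.7166) = -0.12806509
    denominator = 1 - (-0.531759)(-0.7166) - (0.257941)(0.639) = 0.45411682
  phi_33 = -0.12806509 / 0.45411682 = -0.282.
Therefore phi_{33} = -0.2820.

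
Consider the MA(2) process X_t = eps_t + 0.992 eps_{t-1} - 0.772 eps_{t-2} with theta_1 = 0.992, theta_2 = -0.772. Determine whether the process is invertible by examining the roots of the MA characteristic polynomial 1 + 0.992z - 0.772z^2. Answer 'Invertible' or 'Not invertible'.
\text{Not invertible}

The MA(q) characteristic polynomial is P(z) = 1 + 0.992z - 0.772z^2.
Invertibility requires all roots to lie outside the unit circle, i.e. |z| > 1 for every root.
Set 1 + (0.992) z + (-0.772) z^2 = 0, i.e. a z^2 + b z + c = 0 with a = -0.772, b = 0.992, c = 1.
Discriminant D = b^2 - 4ac = (0.992)^2 - 4*(-0.772)*1 = 0.984064 - (-3.088) = 4.072064.
D >= 0, so the roots are real: z = (-b +/- sqrt(D)) / (2a) = (-0.992 +/- 2.017936) / (-1.544).
  z_1 = (-0.992 + 2.017936) / (-1.544) = -0.6645,   |z_1| = 0.6645.
  z_2 = (-0.992 - 2.017936) / (-1.544) = 1.9494,   |z_2| = 1.9494.
Moduli of all roots: 0.6645, 1.9494.
All moduli strictly greater than 1? No.
Verdict: Not invertible.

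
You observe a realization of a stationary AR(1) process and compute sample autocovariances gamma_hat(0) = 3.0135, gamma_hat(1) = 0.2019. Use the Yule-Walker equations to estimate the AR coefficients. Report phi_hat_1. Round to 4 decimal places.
\hat\phi_{1} = 0.0670

The Yule-Walker equations for an AR(p) process read, in matrix form,
  Gamma_p phi = r_p,   with   (Gamma_p)_{ij} = gamma(|i - j|),
                       (r_p)_i = gamma(i),   i,j = 1..p.
Substitute the sample gammas (Toeplitz matrix and right-hand side of size 1):
  Gamma_p = [[3.0135]]
  r_p     = [0.2019]
With p = 1 this is the single equation gamma(0) phi_1 = gamma(1):
  phi_hat_1 = gamma(1) / gamma(0) = 0.2019 / 3.0135 = 0.0670.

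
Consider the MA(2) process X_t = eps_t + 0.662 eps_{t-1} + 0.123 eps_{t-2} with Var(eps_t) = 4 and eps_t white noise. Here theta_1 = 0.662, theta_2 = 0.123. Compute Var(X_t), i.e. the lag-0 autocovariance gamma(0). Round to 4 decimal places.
\gamma(0) = 5.8135

For an MA(q) process X_t = eps_t + sum_i theta_i eps_{t-i} with
Var(eps_t) = sigma^2, the variance is
  gamma(0) = sigma^2 * (1 + sum_i theta_i^2).
  sum_i theta_i^2 = (0.662)^2 + (0.123)^2 = 0.438244 + 0.015129 = 0.453373.
  gamma(0) = 4 * (1 + 0.453373) = 4 * 1.453373 = 5.813492, which rounds to 5.8135.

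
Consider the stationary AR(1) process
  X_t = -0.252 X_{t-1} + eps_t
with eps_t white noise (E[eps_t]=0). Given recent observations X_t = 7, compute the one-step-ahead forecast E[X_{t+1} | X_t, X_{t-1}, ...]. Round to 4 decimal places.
E[X_{t+1} \mid \mathcal F_t] = -1.7640

For an AR(p) model X_t = c + sum_i phi_i X_{t-i} + eps_t, the
one-step-ahead conditional mean is
  E[X_{t+1} | X_t, ...] = c + sum_i phi_i X_{t+1-i}.
Substitute known values:
  E[X_{t+1} | ...] = (-0.252) * (7)
                   = -1.7640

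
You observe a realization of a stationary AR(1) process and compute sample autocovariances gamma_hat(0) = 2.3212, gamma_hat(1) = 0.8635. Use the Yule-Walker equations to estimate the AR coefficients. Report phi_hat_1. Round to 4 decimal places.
\hat\phi_{1} = 0.3720

The Yule-Walker equations for an AR(p) process read, in matrix form,
  Gamma_p phi = r_p,   with   (Gamma_p)_{ij} = gamma(|i - j|),
                       (r_p)_i = gamma(i),   i,j = 1..p.
Substitute the sample gammas (Toeplitz matrix and right-hand side of size 1):
  Gamma_p = [[2.3212]]
  r_p     = [0.8635]
With p = 1 this is the single equation gamma(0) phi_1 = gamma(1):
  phi_hat_1 = gamma(1) / gamma(0) = 0.8635 / 2.3212 = 0.3720.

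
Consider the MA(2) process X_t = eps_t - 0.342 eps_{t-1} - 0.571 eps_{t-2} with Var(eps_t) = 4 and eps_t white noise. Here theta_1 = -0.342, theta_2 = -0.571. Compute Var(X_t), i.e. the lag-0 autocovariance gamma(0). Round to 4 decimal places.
\gamma(0) = 5.7720

For an MA(q) process X_t = eps_t + sum_i theta_i eps_{t-i} with
Var(eps_t) = sigma^2, the variance is
  gamma(0) = sigma^2 * (1 + sum_i theta_i^2).
  sum_i theta_i^2 = (-0.342)^2 + (-0.571)^2 = 0.116964 + 0.326041 = 0.443005.
  gamma(0) = 4 * (1 + 0.443005) = 4 * 1.443005 = 5.77202, which rounds to 5.7720.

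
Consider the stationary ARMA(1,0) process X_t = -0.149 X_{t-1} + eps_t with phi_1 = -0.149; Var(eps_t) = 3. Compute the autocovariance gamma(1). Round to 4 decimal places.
\gamma(1) = -0.4571

Multiply the model equation by X_{t-k} and take expectations. With theta_0 = psi_0 = 1 and psi_j the MA(infinity) weights, this gives
  gamma(k) - sum_i phi_i gamma(k-i) = c_k,
  c_k = sigma^2 * sum_{j=k..q} theta_j psi_{j-k}   (c_k = 0 for k > q),
using gamma(-m) = gamma(m).
Pure AR (q = 0): c_0 = sigma^2 = 3, c_k = 0 for k >= 1.
Equations for k = 0 and k = 1 (AR order 1):
  gamma(0) = phi_1 gamma(1) + c_0
  gamma(1) = phi_1 gamma(0) + c_1
Substituting the second into the first: gamma(0) (1 - phi_1^2) = c_0 + phi_1 c_1, so
  gamma(0) = c_0 / (1 - phi_1^2) = 3 / (1 - (-0.149)^2) = 3 / 0.977799 = 3.068115.
  gamma(1) = phi_1 gamma(0) = (-0.149)(3.068115) = -0.457149.
Therefore gamma(1) = -0.4571 (to 4 decimal places).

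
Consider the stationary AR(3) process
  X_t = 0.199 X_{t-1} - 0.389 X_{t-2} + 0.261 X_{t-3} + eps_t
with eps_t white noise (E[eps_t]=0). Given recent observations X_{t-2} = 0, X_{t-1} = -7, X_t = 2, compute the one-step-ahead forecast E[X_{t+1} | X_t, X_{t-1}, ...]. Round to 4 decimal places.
E[X_{t+1} \mid \mathcal F_t] = 3.1210

For an AR(p) model X_t = c + sum_i phi_i X_{t-i} + eps_t, the
one-step-ahead conditional mean is
  E[X_{t+1} | X_t, ...] = c + sum_i phi_i X_{t+1-i}.
Substitute known values:
  E[X_{t+1} | ...] = (0.199) * (2) + (-0.389) * (-7) + (0.261) * (0)
                   = 3.1210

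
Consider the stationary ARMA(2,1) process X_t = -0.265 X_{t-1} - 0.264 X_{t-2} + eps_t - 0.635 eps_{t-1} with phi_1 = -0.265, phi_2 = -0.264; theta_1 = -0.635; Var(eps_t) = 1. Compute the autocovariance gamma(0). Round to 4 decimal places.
\gamma(0) = 1.8771

Multiply the model equation by X_{t-k} and take expectations. With theta_0 = psi_0 = 1 and psi_j the MA(infinity) weights, this gives
  gamma(k) - sum_i phi_i gamma(k-i) = c_k,
  c_k = sigma^2 * sum_{j=k..q} theta_j psi_{j-k}   (c_k = 0 for k > q),
using gamma(-m) = gamma(m).
psi-weights needed (psi_j = theta_j + sum_i phi_i psi_{j-i}):
  psi_1 = theta_1 + phi_1 = -0.635 + (-0.265) = -0.9
Right-hand sides:
  c_0 = sigma^2 (1 + theta_1 psi_1) = 1 * (1 + (-0.635)(-0.9)) = 1 * 1.5715 = 1.5715
  c_1 = sigma^2 theta_1 = 1 * (-0.635) = -0.635
  c_2 = 0
Equations for k = 0, 1, 2 (AR order 2, c_2 = 0):
  (E0) gamma(0) = phi_1 gamma(1) + phi_2 gamma(2) + c_0
  (E1) gamma(1) = phi_1 gamma(0) + phi_2 gamma(1) + c_1
  (E2) gamma(2) = phi_1 gamma(1) + phi_2 gamma(0)
From (E1): gamma(1) = A gamma(0) + B with
  A = phi_1 / (1 - phi_2) = -0.265 / 1.264 = -0.209652,   B = c_1 / (1 - phi_2) = -0.635 / 1.264 = -0.502373.
Insert (E2) into (E0): gamma(0) (1 - phi_2^2) = phi_1 (1 + phi_2) gamma(1) + c_0.
  phi_1 (1 + phi_2) = (-0.265)(0.736) = -0.19504,   1 - phi_2^2 = 0.930304.
Replace gamma(1) by A gamma(0) + B and collect gamma(0):
  gamma(0) [0.930304 - (-0.19504)(-0.209652)] = (-0.19504)(-0.502373) + 1.5715
  gamma(0) * 0.889413 = 1.669483
  gamma(0) = 1.669483 / 0.889413 = 1.87706.
Therefore gamma(0) = 1.8771 (to 4 decimal places).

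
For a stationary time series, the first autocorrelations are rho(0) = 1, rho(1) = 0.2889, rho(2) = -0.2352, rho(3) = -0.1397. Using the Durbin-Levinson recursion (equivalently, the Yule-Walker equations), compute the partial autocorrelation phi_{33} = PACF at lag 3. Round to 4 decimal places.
\phi_{33} = 0.0649

The PACF at lag k is phi_{kk}, the last component of the solution
to the Yule-Walker system G_k phi = r_k where
  (G_k)_{ij} = rho(|i - j|), (r_k)_i = rho(i), i,j = 1..k.
Equivalently, Durbin-Levinson gives phi_{kk} iteratively:
  phi_{11} = rho(1)
  phi_{kk} = [rho(k) - sum_{j=1..k-1} phi_{k-1,j} rho(k-j)]
            / [1 - sum_{j=1..k-1} phi_{k-1,j} rho(j)],
  phi_{k,j} = phi_{k-1,j} - phi_{kk} phi_{k-1,k-j},  j = 1..k-1.
Step k = 1:
  phi_11 = rho(1) = 0.2889.
Step k = 2:
  phi_22 = [rho(2) - phi_11 rho(1)] / [1 - phi_11 rho(1)] = [-0.2352 - (0.2889)(0.2889)] / [1 - (0.2889)(0.2889)]
         = -0.31866321 / 0.91653679 = -0.347682.
  Update: phi_21 = phi_11 - phi_22 phi_11 = 0.2889 - (-0.347682)(0.2889) = 0.389345.
Step k = 3:
  phi_33 = [rho(3) - phi_21 rho(2) - phi_22 rho(1)] / [1 - phi_21 rho(1) - phi_22 rho(2)]
    numerator   = -0.1397 - (0.389345)(-0.2352) - (-0.347682)(0.2889) = 0.0523193
    denominator = 1 - (0.389345)(0.2889) - (-0.347682)(-0.2352) = 0.80574337
  phi_33 = 0.0523193 / 0.80574337 = 0.0649.
Therefore phi_{33} = 0.0649.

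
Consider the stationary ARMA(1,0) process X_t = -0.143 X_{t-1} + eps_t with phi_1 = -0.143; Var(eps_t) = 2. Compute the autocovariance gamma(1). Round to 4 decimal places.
\gamma(1) = -0.2920

Multiply the model equation by X_{t-k} and take expectations. With theta_0 = psi_0 = 1 and psi_j the MA(infinity) weights, this gives
  gamma(k) - sum_i phi_i gamma(k-i) = c_k,
  c_k = sigma^2 * sum_{j=k..q} theta_j psi_{j-k}   (c_k = 0 for k > q),
using gamma(-m) = gamma(m).
Pure AR (q = 0): c_0 = sigma^2 = 2, c_k = 0 for k >= 1.
Equations for k = 0 and k = 1 (AR order 1):
  gamma(0) = phi_1 gamma(1) + c_0
  gamma(1) = phi_1 gamma(0) + c_1
Substituting the second into the first: gamma(0) (1 - phi_1^2) = c_0 + phi_1 c_1, so
  gamma(0) = c_0 / (1 - phi_1^2) = 2 / (1 - (-0.143)^2) = 2 / 0.979551 = 2.041752.
  gamma(1) = phi_1 gamma(0) = (-0.143)(2.041752) = -0.291971.
Therefore gamma(1) = -0.2920 (to 4 decimal places).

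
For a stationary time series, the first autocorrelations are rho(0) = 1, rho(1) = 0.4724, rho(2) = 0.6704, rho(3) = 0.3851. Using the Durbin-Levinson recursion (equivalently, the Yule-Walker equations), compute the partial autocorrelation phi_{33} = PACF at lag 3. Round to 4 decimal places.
\phi_{33} = -0.0409

The PACF at lag k is phi_{kk}, the last component of the solution
to the Yule-Walker system G_k phi = r_k where
  (G_k)_{ij} = rho(|i - j|), (r_k)_i = rho(i), i,j = 1..k.
Equivalently, Durbin-Levinson gives phi_{kk} iteratively:
  phi_{11} = rho(1)
  phi_{kk} = [rho(k) - sum_{j=1..k-1} phi_{k-1,j} rho(k-j)]
            / [1 - sum_{j=1..k-1} phi_{k-1,j} rho(j)],
  phi_{k,j} = phi_{k-1,j} - phi_{kk} phi_{k-1,k-j},  j = 1..k-1.
Step k = 1:
  phi_11 = rho(1) = 0.4724.
Step k = 2:
  phi_22 = [rho(2) - phi_11 rho(1)] / [1 - phi_11 rho(1)] = [0.6704 - (0.4724)(0.4724)] / [1 - (0.4724)(0.4724)]
         = 0.44723824 / 0.77683824 = 0.575716.
  Update: phi_21 = phi_11 - phi_22 phi_11 = 0.4724 - (0.575716)(0.4724) = 0.200432.
Step k = 3:
  phi_33 = [rho(3) - phi_21 rho(2) - phi_22 rho(1)] / [1 - phi_21 rho(1) - phi_22 rho(2)]
    numerator   = 0.3851 - (0.200432)(0.6704) - (0.575716)(0.4724) = -0.0212377
    denominator = 1 - (0.200432)(0.4724) - (0.575716)(0.6704) = 0.51935601
  phi_33 = -0.0212377 / 0.51935601 = -0.0409.
Therefore phi_{33} = -0.0409.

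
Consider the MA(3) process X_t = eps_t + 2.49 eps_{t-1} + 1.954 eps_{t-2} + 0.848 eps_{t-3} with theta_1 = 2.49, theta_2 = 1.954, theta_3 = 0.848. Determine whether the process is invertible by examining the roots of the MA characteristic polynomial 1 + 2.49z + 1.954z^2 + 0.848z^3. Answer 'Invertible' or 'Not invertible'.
\text{Not invertible}

The MA(q) characteristic polynomial is P(z) = 1 + 2.49z + 1.954z^2 + 0.848z^3.
Invertibility requires all roots to lie outside the unit circle, i.e. |z| > 1 for every root.
Degree 3: look for a simple real root z0 first, then factor out (1 - z/z0) and solve the remaining quadratic.
Testing z0 = -0.625: P(-0.625) = 1 + (2.49)(-0.625) + (1.954)(-0.625)^2 + (0.848)(-0.625)^3
  = 1 + (-1.55625) + (0.763281) + (-0.207031) = 0.  So z_0 = -0.625 is a root, |z_0| = 0.625.
Divide out the factor (1 + 1.6 z) = (1 - z/z0) (since 1/z0 = -1.6):
  P(z) = (1 + 1.6 z)(1 + (0.89) z + (0.53) z^2)
  [check: z-coef 0.89 - (-1.6) = 2.49; z^2-coef 0.53 - (-1.6)(0.89) = 1.954; z^3-coef -(-1.6)(0.53) = 0.848.]
Remaining roots from the quadratic factor 1 + (0.89) z + (0.53) z^2:
  Set 1 + (0.89) z + (0.53) z^2 = 0, i.e. a z^2 + b z + c = 0 with a = 0.53, b = 0.89, c = 1.
  Discriminant D = b^2 - 4ac = (0.89)^2 - 4*(0.53)*1 = 0.7921 - (2.12) = -1.3279.
  D < 0, so the roots are the complex-conjugate pair z = (-b +/- i sqrt(-D)) / (2a) = -0.8396 +/- 1.0871i.
  For a conjugate pair |z|^2 = z * conj(z) = (product of roots) = c/a = 1/(0.53) = 1.886792, so |z| = sqrt(1.886792) = 1.3736 for both roots.
Moduli of all roots: 0.6250, 1.3736, 1.3736.
All moduli strictly greater than 1? No.
Verdict: Not invertible.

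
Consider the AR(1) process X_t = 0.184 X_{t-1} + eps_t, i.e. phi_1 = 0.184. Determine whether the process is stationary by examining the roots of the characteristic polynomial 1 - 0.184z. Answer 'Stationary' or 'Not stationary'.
\text{Stationary}

The AR(p) characteristic polynomial is P(z) = 1 - 0.184z.
Stationarity requires all roots to lie outside the unit circle, i.e. |z| > 1 for every root.
This is linear in z: 1 + (-0.184) z = 0  =>  z = -1/(-0.184) = 5.434783,  |z| = 5.434783.
Moduli of all roots: 5.4348.
All moduli strictly greater than 1? Yes.
Verdict: Stationary.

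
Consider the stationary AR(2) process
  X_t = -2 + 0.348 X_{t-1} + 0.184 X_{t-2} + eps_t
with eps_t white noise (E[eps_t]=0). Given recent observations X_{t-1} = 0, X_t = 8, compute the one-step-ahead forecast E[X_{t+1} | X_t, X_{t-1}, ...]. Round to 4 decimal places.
E[X_{t+1} \mid \mathcal F_t] = 0.7840

For an AR(p) model X_t = c + sum_i phi_i X_{t-i} + eps_t, the
one-step-ahead conditional mean is
  E[X_{t+1} | X_t, ...] = c + sum_i phi_i X_{t+1-i}.
Substitute known values:
  E[X_{t+1} | ...] = -2 + (0.348) * (8) + (0.184) * (0)
                   = 0.7840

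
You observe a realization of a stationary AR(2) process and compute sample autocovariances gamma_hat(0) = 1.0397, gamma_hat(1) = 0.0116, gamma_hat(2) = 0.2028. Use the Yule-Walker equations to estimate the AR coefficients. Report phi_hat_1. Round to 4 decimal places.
\hat\phi_{1} = 0.0090

The Yule-Walker equations for an AR(p) process read, in matrix form,
  Gamma_p phi = r_p,   with   (Gamma_p)_{ij} = gamma(|i - j|),
                       (r_p)_i = gamma(i),   i,j = 1..p.
Substitute the sample gammas (Toeplitz matrix and right-hand side of size 2):
  Gamma_p = [[1.0397, 0.0116], [0.0116, 1.0397]]
  r_p     = [0.0116, 0.2028]
Written out:
  1.0397 phi_1 + 0.0116 phi_2 = 0.0116
  0.0116 phi_1 + 1.0397 phi_2 = 0.2028
Solve by Cramer's rule:
  det = gamma(0)^2 - gamma(1)^2 = (1.0397)^2 - (0.0116)^2 = 1.08097609 - 0.00013456 = 1.08084153
  phi_hat_1 = [gamma(1) gamma(0) - gamma(1) gamma(2)] / det = [(0.0116)(1.0397) - (0.0116)(0.2028)] / 1.08084153 = 0.00970804 / 1.08084153 = 0.009
  phi_hat_2 = [gamma(0) gamma(2) - gamma(1)^2] / det = [(1.0397)(0.2028) - (0.0116)^2] / 1.08084153 = 0.2107166 / 1.08084153 = 0.195
So phi_hat = [0.0090, 0.1950].
Therefore phi_hat_1 = 0.0090.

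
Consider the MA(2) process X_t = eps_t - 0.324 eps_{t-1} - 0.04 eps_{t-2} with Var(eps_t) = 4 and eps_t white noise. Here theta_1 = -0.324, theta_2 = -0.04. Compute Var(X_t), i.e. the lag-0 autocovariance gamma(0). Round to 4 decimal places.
\gamma(0) = 4.4263

For an MA(q) process X_t = eps_t + sum_i theta_i eps_{t-i} with
Var(eps_t) = sigma^2, the variance is
  gamma(0) = sigma^2 * (1 + sum_i theta_i^2).
  sum_i theta_i^2 = (-0.324)^2 + (-0.04)^2 = 0.104976 + 0.0016 = 0.106576.
  gamma(0) = 4 * (1 + 0.106576) = 4 * 1.106576 = 4.426304, which rounds to 4.4263.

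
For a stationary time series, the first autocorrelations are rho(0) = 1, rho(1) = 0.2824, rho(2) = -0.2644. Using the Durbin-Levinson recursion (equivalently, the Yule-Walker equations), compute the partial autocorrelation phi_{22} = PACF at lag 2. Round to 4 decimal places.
\phi_{22} = -0.3740

The PACF at lag k is phi_{kk}, the last component of the solution
to the Yule-Walker system G_k phi = r_k where
  (G_k)_{ij} = rho(|i - j|), (r_k)_i = rho(i), i,j = 1..k.
Equivalently, Durbin-Levinson gives phi_{kk} iteratively:
  phi_{11} = rho(1)
  phi_{kk} = [rho(k) - sum_{j=1..k-1} phi_{k-1,j} rho(k-j)]
            / [1 - sum_{j=1..k-1} phi_{k-1,j} rho(j)],
  phi_{k,j} = phi_{k-1,j} - phi_{kk} phi_{k-1,k-j},  j = 1..k-1.
Step k = 1:
  phi_11 = rho(1) = 0.2824.
Step k = 2:
  phi_22 = [rho(2) - phi_11 rho(1)] / [1 - phi_11 rho(1)] = [-0.2644 - (0.2824)(0.2824)] / [1 - (0.2824)(0.2824)]
         = -0.34414976 / 0.92025024 = -0.374.
Therefore phi_{22} = -0.3740.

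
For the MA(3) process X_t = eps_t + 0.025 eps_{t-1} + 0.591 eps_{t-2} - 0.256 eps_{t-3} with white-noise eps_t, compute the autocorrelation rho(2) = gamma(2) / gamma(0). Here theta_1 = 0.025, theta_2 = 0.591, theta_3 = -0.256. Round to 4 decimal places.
\rho(2) = 0.4130

For an MA(q) process with theta_0 = 1, the autocovariance is
  gamma(k) = sigma^2 * sum_{i=0..q-k} theta_i * theta_{i+k},
and rho(k) = gamma(k) / gamma(0). Sigma^2 cancels.
  numerator   = (1)*(0.591) + (0.025)*(-0.256) = 0.5846.
  denominator = (1)^2 + (0.025)^2 + (0.591)^2 + (-0.256)^2 = 1.415442.
  rho(2) = 0.5846 / 1.415442 = 0.4130.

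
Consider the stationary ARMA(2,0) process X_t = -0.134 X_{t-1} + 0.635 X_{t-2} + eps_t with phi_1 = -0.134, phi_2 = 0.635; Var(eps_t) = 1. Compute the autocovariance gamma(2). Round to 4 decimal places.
\gamma(2) = 1.3251

Multiply the model equation by X_{t-k} and take expectations. With theta_0 = psi_0 = 1 and psi_j the MA(infinity) weights, this gives
  gamma(k) - sum_i phi_i gamma(k-i) = c_k,
  c_k = sigma^2 * sum_{j=k..q} theta_j psi_{j-k}   (c_k = 0 for k > q),
using gamma(-m) = gamma(m).
Pure AR (q = 0): c_0 = sigma^2 = 1, c_k = 0 for k >= 1.
Equations for k = 0, 1, 2 (AR order 2, c_2 = 0):
  (E0) gamma(0) = phi_1 gamma(1) + phi_2 gamma(2) + c_0
  (E1) gamma(1) = phi_1 gamma(0) + phi_2 gamma(1) + c_1
  (E2) gamma(2) = phi_1 gamma(1) + phi_2 gamma(0)
From (E1): gamma(1) = A gamma(0) + B with
  A = phi_1 / (1 - phi_2) = -0.134 / 0.365 = -0.367123,   B = c_1 / (1 - phi_2) = 0 / 0.365 = 0.
Insert (E2) into (E0): gamma(0) (1 - phi_2^2) = phi_1 (1 + phi_2) gamma(1) + c_0.
  phi_1 (1 + phi_2) = (-0.134)(1.635) = -0.21909,   1 - phi_2^2 = 0.596775.
Replace gamma(1) by A gamma(0) + B and collect gamma(0):
  gamma(0) [0.596775 - (-0.21909)(-0.367123)] = c_0 = 1
  gamma(0) * 0.516342 = 1
  gamma(0) = 1 / 0.516342 = 1.936701.
  gamma(1) = A gamma(0) = (-0.367123)(1.936701) = -0.711008.
  gamma(2) = phi_1 gamma(1) + phi_2 gamma(0) = (-0.134)(-0.711008) + (0.635)(1.936701) = 1.32508.
Therefore gamma(2) = 1.3251 (to 4 decimal places).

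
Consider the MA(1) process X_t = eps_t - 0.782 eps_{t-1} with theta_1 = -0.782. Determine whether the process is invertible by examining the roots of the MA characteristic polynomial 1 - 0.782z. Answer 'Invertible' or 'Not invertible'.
\text{Invertible}

The MA(q) characteristic polynomial is P(z) = 1 - 0.782z.
Invertibility requires all roots to lie outside the unit circle, i.e. |z| > 1 for every root.
This is linear in z: 1 + (-0.782) z = 0  =>  z = -1/(-0.782) = 1.278772,  |z| = 1.278772.
Moduli of all roots: 1.2788.
All moduli strictly greater than 1? Yes.
Verdict: Invertible.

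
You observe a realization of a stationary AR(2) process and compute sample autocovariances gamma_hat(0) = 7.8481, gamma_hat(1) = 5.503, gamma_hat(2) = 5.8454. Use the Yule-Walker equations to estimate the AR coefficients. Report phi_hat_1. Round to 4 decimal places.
\hat\phi_{1} = 0.3520

The Yule-Walker equations for an AR(p) process read, in matrix form,
  Gamma_p phi = r_p,   with   (Gamma_p)_{ij} = gamma(|i - j|),
                       (r_p)_i = gamma(i),   i,j = 1..p.
Substitute the sample gammas (Toeplitz matrix and right-hand side of size 2):
  Gamma_p = [[7.8481, 5.503], [5.503, 7.8481]]
  r_p     = [5.503, 5.8454]
Written out:
  7.8481 phi_1 + 5.503 phi_2 = 5.503
  5.503 phi_1 + 7.8481 phi_2 = 5.8454
Solve by Cramer's rule:
  det = gamma(0)^2 - gamma(1)^2 = (7.8481)^2 - (5.503)^2 = 61.59267361 - 30.283009 = 31.30966461
  phi_hat_1 = [gamma(1) gamma(0) - gamma(1) gamma(2)] / det = [(5.503)(7.8481) - (5.503)(5.8454)] / 31.30966461 = 11.0208581 / 31.30966461 = 0.352
  phi_hat_2 = [gamma(0) gamma(2) - gamma(1)^2] / det = [(7.8481)(5.8454) - (5.503)^2] / 31.30966461 = 15.59227474 / 31.30966461 = 0.498
So phi_hat = [0.3520, 0.4980].
Therefore phi_hat_1 = 0.3520.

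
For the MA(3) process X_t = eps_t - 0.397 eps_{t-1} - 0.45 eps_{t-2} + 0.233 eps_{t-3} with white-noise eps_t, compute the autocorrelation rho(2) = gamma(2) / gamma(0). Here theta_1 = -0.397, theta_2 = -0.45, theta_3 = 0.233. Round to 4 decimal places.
\rho(2) = -0.3836

For an MA(q) process with theta_0 = 1, the autocovariance is
  gamma(k) = sigma^2 * sum_{i=0..q-k} theta_i * theta_{i+k},
and rho(k) = gamma(k) / gamma(0). Sigma^2 cancels.
  numerator   = (1)*(-0.45) + (-0.397)*(0.233) = -0.542501.
  denominator = (1)^2 + (-0.397)^2 + (-0.45)^2 + (0.233)^2 = 1.414398.
  rho(2) = -0.542501 / 1.414398 = -0.3836.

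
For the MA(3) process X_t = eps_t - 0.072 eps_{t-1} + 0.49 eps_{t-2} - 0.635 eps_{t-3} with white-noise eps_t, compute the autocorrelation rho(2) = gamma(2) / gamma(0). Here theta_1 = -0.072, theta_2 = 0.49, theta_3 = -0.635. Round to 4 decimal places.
\rho(2) = 0.3250

For an MA(q) process with theta_0 = 1, the autocovariance is
  gamma(k) = sigma^2 * sum_{i=0..q-k} theta_i * theta_{i+k},
and rho(k) = gamma(k) / gamma(0). Sigma^2 cancels.
  numerator   = (1)*(0.49) + (-0.072)*(-0.635) = 0.53572.
  denominator = (1)^2 + (-0.072)^2 + (0.49)^2 + (-0.635)^2 = 1.648509.
  rho(2) = 0.53572 / 1.648509 = 0.3250.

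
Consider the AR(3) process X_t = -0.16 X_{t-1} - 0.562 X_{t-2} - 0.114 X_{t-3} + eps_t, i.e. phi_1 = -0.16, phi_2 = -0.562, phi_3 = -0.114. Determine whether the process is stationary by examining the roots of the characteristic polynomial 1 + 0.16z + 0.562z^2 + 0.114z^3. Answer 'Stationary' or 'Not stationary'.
\text{Stationary}

The AR(p) characteristic polynomial is P(z) = 1 + 0.16z + 0.562z^2 + 0.114z^3.
Stationarity requires all roots to lie outside the unit circle, i.e. |z| > 1 for every root.
Degree 3: look for a simple real root z0 first, then factor out (1 - z/z0) and solve the remaining quadratic.
Testing z0 = -5: P(-5) = 1 + (0.16)(-5) + (0.562)(-5)^2 + (0.114)(-5)^3
  = 1 + (-0.8) + (14.05) + (-14.25) = 0.  So z_0 = -5 is a root, |z_0| = 5.
Divide out the factor (1 + 0.2 z) = (1 - z/z0) (since 1/z0 = -0.2):
  P(z) = (1 + 0.2 z)(1 + (-0.04) z + (0.57) z^2)
  [check: z-coef -0.04 - (-0.2) = 0.16; z^2-coef 0.57 - (-0.2)(-0.04) = 0.562; z^3-coef -(-0.2)(0.57) = 0.114.]
Remaining roots from the quadratic factor 1 + (-0.04) z + (0.57) z^2:
  Set 1 + (-0.04) z + (0.57) z^2 = 0, i.e. a z^2 + b z + c = 0 with a = 0.57, b = -0.04, c = 1.
  Discriminant D = b^2 - 4ac = (-0.04)^2 - 4*(0.57)*1 = 0.0016 - (2.28) = -2.2784.
  D < 0, so the roots are the complex-conjugate pair z = (-b +/- i sqrt(-D)) / (2a) = 0.0351 +/- 1.3241i.
  For a conjugate pair |z|^2 = z * conj(z) = (product of roots) = c/a = 1/(0.57) = 1.754386, so |z| = sqrt(1.754386) = 1.3245 for both roots.
Moduli of all roots: 5.0000, 1.3245, 1.3245.
All moduli strictly greater than 1? Yes.
Verdict: Stationary.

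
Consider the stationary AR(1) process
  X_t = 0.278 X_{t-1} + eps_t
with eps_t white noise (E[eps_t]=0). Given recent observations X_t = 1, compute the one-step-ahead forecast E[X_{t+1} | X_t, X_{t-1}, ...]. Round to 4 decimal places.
E[X_{t+1} \mid \mathcal F_t] = 0.2780

For an AR(p) model X_t = c + sum_i phi_i X_{t-i} + eps_t, the
one-step-ahead conditional mean is
  E[X_{t+1} | X_t, ...] = c + sum_i phi_i X_{t+1-i}.
Substitute known values:
  E[X_{t+1} | ...] = (0.278) * (1)
                   = 0.2780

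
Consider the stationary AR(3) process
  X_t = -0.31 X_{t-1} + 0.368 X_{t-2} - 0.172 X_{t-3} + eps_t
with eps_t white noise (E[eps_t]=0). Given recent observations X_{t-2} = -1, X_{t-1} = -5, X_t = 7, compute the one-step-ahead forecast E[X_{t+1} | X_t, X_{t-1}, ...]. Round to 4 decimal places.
E[X_{t+1} \mid \mathcal F_t] = -3.8380

For an AR(p) model X_t = c + sum_i phi_i X_{t-i} + eps_t, the
one-step-ahead conditional mean is
  E[X_{t+1} | X_t, ...] = c + sum_i phi_i X_{t+1-i}.
Substitute known values:
  E[X_{t+1} | ...] = (-0.31) * (7) + (0.368) * (-5) + (-0.172) * (-1)
                   = -3.8380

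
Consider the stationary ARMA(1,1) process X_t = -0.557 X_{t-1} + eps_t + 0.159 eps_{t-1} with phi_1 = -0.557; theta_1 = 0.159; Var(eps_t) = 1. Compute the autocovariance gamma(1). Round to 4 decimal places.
\gamma(1) = -0.5259

Multiply the model equation by X_{t-k} and take expectations. With theta_0 = psi_0 = 1 and psi_j the MA(infinity) weights, this gives
  gamma(k) - sum_i phi_i gamma(k-i) = c_k,
  c_k = sigma^2 * sum_{j=k..q} theta_j psi_{j-k}   (c_k = 0 for k > q),
using gamma(-m) = gamma(m).
psi-weights needed (psi_j = theta_j + sum_i phi_i psi_{j-i}):
  psi_1 = theta_1 + phi_1 = 0.159 + (-0.557) = -0.398
Right-hand sides:
  c_0 = sigma^2 (1 + theta_1 psi_1) = 1 * (1 + (0.159)(-0.398)) = 1 * 0.936718 = 0.936718
  c_1 = sigma^2 theta_1 = 1 * (0.159) = 0.159
  c_2 = 0
Equations for k = 0 and k = 1 (AR order 1):
  gamma(0) = phi_1 gamma(1) + c_0
  gamma(1) = phi_1 gamma(0) + c_1
Substituting the second into the first: gamma(0) (1 - phi_1^2) = c_0 + phi_1 c_1, so
  gamma(0) = (c_0 + phi_1 c_1) / (1 - phi_1^2) = (0.936718 + (-0.557)(0.159)) / (1 - (-0.557)^2) = 0.848155 / 0.689751 = 1.229654.
  gamma(1) = phi_1 gamma(0) + c_1 = (-0.557)(1.229654) + (0.159) = -0.525917.
Therefore gamma(1) = -0.5259 (to 4 decimal places).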